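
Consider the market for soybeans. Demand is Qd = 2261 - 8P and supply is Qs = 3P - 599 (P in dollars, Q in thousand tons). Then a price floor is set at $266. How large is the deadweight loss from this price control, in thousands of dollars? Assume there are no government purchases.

Without the control the market clears where 2261 - 8P = 3P - 599, i.e. P* = 260 and Q* = 181.
Because the floor (266) lies above the market-clearing price, it is binding.
At P = 266: Qd = 2261 - 8·266 = 133 and Qs = 3·266 - 599 = 199.
Quantity traded falls to 133. At Q = 133 the demand price is (2261 - 133)/8 = 266 and the supply price is (599 + 133)/3 = 244.
Deadweight loss = ½ · (266 - 244) · (181 - 133) = ½ · 22 · 48 = 528.

528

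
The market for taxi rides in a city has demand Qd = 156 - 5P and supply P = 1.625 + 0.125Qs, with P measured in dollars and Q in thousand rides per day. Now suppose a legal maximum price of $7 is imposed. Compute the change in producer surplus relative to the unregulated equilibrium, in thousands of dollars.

-402

Rearranging supply gives Qs = 8P - 13. Equilibrium: 156 - 5P = 8P - 13, so 169 = 13P and P* = 13, Q* = 91.
Because the ceiling (7) lies below the market-clearing price, it is binding.
At P = 7: Qd = 156 - 5·7 = 121 and Qs = 8·7 - 13 = 43.
Producer surplus without the control is ½ · (13 - 1.625) · 91 = 517.5625.
With the ceiling, producers sell 43 units at 7, so PS = ½ · (7 - 1.625) · 43 = 115.5625.
Change in producer surplus = 115.5625 - 517.5625 = -402.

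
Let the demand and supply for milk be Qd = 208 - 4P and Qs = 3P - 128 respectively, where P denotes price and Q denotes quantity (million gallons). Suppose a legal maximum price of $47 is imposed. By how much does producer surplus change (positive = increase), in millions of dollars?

In a free market, 208 - 4P = 3P - 128 gives the equilibrium P* = 48, Q* = 16.
Since 47 < 48, the ceiling is binding.
At P = 47: Qd = 208 - 4·47 = 20 and Qs = 3·47 - 128 = 13.
Producer surplus without the control is ½ · (48 - 128/3) · 16 = 128/3.
With the ceiling, producers sell 13 units at 47, so PS = ½ · (47 - 128/3) · 13 = 169/6.
Change in producer surplus = 169/6 - 128/3 = -14.5.

-14.5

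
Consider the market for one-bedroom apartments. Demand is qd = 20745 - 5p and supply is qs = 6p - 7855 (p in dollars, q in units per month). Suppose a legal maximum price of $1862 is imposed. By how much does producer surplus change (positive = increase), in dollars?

In a free market, 20745 - 5p = 6p - 7855 gives the equilibrium p* = 2600, q* = 7745.
Since 1862 < 2600, the ceiling is binding.
At p = 1862: qd = 20745 - 5·1862 = 11435 and qs = 6·1862 - 7855 = 3317.
Producer surplus without the control is ½ · (2600 - 7855/6) · 7745 = 59985025/12.
With the ceiling, producers sell 3317 units at 1862, so PS = ½ · (1862 - 7855/6) · 3317 = 11002489/12.
Change in producer surplus = 11002489/12 - 59985025/12 = -4081878.

-4081878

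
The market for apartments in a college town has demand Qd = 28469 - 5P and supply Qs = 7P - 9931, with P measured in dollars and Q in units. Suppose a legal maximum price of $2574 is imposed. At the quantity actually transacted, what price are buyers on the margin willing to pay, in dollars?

4076.4

In a free market, 28469 - 5P = 7P - 9931 gives the equilibrium P* = 3200, Q* = 12469.
Since 2574 < 3200, the ceiling is binding.
At P = 2574: Qd = 28469 - 5·2574 = 15599 and Qs = 7·2574 - 9931 = 8087.
Only 8087 units reach the market. On the demand curve, the marginal buyer's willingness to pay at Q = 8087 is (28469 - 8087)/5 = 4076.4.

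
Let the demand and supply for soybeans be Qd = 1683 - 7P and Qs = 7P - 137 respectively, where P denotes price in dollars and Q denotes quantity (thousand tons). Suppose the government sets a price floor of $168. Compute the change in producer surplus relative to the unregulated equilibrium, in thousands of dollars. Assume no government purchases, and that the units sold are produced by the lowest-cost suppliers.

14212

In a free market, 1683 - 7P = 7P - 137 gives the equilibrium P* = 130, Q* = 773.
The floor of 168 is above the equilibrium price 130, so it binds.
At P = 168: Qd = 1683 - 7·168 = 507 and Qs = 7·168 - 137 = 1039.
Producer surplus without the control is ½ · (130 - 137/7) · 773 = 597529/14.
With the floor, 507 units are sold at 168. The supply price at Q = 507 is 92, so PS = ½ · [(168 - 137/7) + (168 - 92)] · 507 = 796497/14.
Change in producer surplus = 796497/14 - 597529/14 = 14212.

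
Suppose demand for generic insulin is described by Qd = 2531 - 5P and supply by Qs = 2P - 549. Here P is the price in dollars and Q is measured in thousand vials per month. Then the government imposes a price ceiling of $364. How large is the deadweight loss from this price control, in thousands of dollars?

Equilibrium: 2531 - 5P = 2P - 549, so 3080 = 7P and P* = 440, Q* = 331.
The ceiling of 364 is below the equilibrium price 440, so it binds.
At P = 364: Qd = 2531 - 5·364 = 711 and Qs = 2·364 - 549 = 179.
Quantity traded falls to 179. At Q = 179 the demand price is (2531 - 179)/5 = 470.4 and the supply price is (549 + 179)/2 = 364.
Deadweight loss = ½ · (470.4 - 364) · (331 - 179) = ½ · 106.4 · 152 = 8086.4.

8086.4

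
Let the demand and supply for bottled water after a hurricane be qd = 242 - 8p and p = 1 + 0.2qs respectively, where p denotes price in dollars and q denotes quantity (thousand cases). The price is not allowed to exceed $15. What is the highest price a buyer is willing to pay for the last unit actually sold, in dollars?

21.5

Rearranging supply gives qs = 5p - 5. In a free market, 242 - 8p = 5p - 5 gives the equilibrium p* = 19, q* = 90.
Since 15 < 19, the ceiling is binding.
At p = 15: qd = 242 - 8·15 = 122 and qs = 5·15 - 5 = 70.
Only 70 units reach the market. On the demand curve, the marginal buyer's willingness to pay at q = 70 is (242 - 70)/8 = 21.5.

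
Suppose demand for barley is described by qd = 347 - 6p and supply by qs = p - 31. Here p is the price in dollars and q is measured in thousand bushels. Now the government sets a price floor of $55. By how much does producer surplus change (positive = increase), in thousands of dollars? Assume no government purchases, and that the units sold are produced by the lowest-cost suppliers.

-1

Without the control the market clears where 347 - 6p = p - 31, i.e. p* = 54 and q* = 23.
Because the floor (55) lies above the market-clearing price, it is binding.
At p = 55: qd = 347 - 6·55 = 17 and qs = 55 - 31 = 24.
Producer surplus without the control is ½ · (54 - 31) · 23 = 264.5.
With the floor, 17 units are sold at 55. The supply price at q = 17 is 48, so PS = ½ · [(55 - 31) + (55 - 48)] · 17 = 263.5.
Change in producer surplus = 263.5 - 264.5 = -1.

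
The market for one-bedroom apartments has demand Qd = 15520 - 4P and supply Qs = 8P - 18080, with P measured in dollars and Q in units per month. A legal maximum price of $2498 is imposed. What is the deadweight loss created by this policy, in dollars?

Without the control the market clears where 15520 - 4P = 8P - 18080, i.e. P* = 2800 and Q* = 4320.
Since 2498 < 2800, the ceiling is binding.
At P = 2498: Qd = 15520 - 4·2498 = 5528 and Qs = 8·2498 - 18080 = 1904.
Quantity traded falls to 1904. At Q = 1904 the demand price is (15520 - 1904)/4 = 3404 and the supply price is (18080 + 1904)/8 = 2498.
Deadweight loss = ½ · (3404 - 2498) · (4320 - 1904) = ½ · 906 · 2416 = 1094448.

1094448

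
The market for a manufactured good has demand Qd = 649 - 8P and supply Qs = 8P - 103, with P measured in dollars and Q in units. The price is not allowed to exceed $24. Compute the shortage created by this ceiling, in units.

In a free market, 649 - 8P = 8P - 103 gives the equilibrium P* = 47, Q* = 273.
Since 24 < 47, the ceiling is binding.
At P = 24: Qd = 649 - 8·24 = 457 and Qs = 8·24 - 103 = 89.
Shortage = Qd - Qs = 457 - 89 = 368.

368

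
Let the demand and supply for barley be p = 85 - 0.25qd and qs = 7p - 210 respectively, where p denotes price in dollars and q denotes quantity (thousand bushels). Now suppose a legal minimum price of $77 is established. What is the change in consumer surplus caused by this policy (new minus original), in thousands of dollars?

Rearranging demand gives qd = 340 - 4p. Equilibrium: 340 - 4p = 7p - 210, so 550 = 11p and p* = 50, q* = 140.
The floor of 77 is above the equilibrium price 50, so it binds.
At p = 77: qd = 340 - 4·77 = 32 and qs = 7·77 - 210 = 329.
Consumer surplus without the control is ½ · (85 - 50) · 140 = 2450.
With the floor, consumers buy 32 units at 77, so CS = ½ · (85 - 77) · 32 = 128.
Change in consumer surplus = 128 - 2450 = -2322.

-2322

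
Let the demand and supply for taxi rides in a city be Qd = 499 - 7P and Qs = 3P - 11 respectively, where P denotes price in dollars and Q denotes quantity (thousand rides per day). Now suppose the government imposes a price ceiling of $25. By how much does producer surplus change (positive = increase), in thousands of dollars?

Setting quantity demanded equal to quantity supplied, 499 - 7P = 3P - 11, gives P* = 51 and Q* = 142.
The ceiling of 25 is below the equilibrium price 51, so it binds.
At P = 25: Qd = 499 - 7·25 = 324 and Qs = 3·25 - 11 = 64.
Producer surplus without the control is ½ · (51 - 11/3) · 142 = 10082/3.
With the ceiling, producers sell 64 units at 25, so PS = ½ · (25 - 11/3) · 64 = 2048/3.
Change in producer surplus = 2048/3 - 10082/3 = -2678.

-2678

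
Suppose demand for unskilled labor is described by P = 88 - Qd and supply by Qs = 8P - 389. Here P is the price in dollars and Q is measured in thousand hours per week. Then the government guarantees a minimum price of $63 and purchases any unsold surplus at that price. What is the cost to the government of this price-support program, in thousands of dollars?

Rearranging demand gives Qd = 88 - P. Equilibrium: 88 - P = 8P - 389, so 477 = 9P and P* = 53, Q* = 35.
Because the floor (63) lies above the market-clearing price, it is binding.
At P = 63: Qd = 88 - 63 = 25 and Qs = 8·63 - 389 = 115.
Surplus = Qs - Qd = 90.
Government expenditure = surplus × support price = 90 × 63 = 5670.

5670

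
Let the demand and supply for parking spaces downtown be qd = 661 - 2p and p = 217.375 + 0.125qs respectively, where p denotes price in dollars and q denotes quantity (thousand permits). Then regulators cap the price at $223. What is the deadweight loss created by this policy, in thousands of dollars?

5780

Rearranging supply gives qs = 8p - 1739. Equilibrium: 661 - 2p = 8p - 1739, so 2400 = 10p and p* = 240, q* = 181.
The ceiling of 223 is below the equilibrium price 240, so it binds.
At p = 223: qd = 661 - 2·223 = 215 and qs = 8·223 - 1739 = 45.
Quantity traded falls to 45. At q = 45 the demand price is (661 - 45)/2 = 308 and the supply price is (1739 + 45)/8 = 223.
Deadweight loss = ½ · (308 - 223) · (181 - 45) = ½ · 85 · 136 = 5780.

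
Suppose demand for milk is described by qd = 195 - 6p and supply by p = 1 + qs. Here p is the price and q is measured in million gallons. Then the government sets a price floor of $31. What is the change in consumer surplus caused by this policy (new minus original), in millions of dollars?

Rearranging supply gives qs = p - 1. In a free market, 195 - 6p = p - 1 gives the equilibrium p* = 28, q* = 27.
Because the floor (31) lies above the market-clearing price, it is binding.
At p = 31: qd = 195 - 6·31 = 9 and qs = 31 - 1 = 30.
Consumer surplus without the control is ½ · (32.5 - 28) · 27 = 60.75.
With the floor, consumers buy 9 units at 31, so CS = ½ · (32.5 - 31) · 9 = 6.75.
Change in consumer surplus = 6.75 - 60.75 = -54.

-54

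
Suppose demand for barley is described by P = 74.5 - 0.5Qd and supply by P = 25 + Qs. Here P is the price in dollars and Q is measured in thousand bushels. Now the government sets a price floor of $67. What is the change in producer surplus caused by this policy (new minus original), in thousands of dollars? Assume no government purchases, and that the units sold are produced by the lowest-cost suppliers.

Rearranging demand gives Qd = 149 - 2P; rearranging supply gives Qs = P - 25. Setting quantity demanded equal to quantity supplied, 149 - 2P = P - 25, gives P* = 58 and Q* = 33.
Because the floor (67) lies above the market-clearing price, it is binding.
At P = 67: Qd = 149 - 2·67 = 15 and Qs = 67 - 25 = 42.
Producer surplus without the control is ½ · (58 - 25) · 33 = 544.5.
With the floor, 15 units are sold at 67. The supply price at Q = 15 is 40, so PS = ½ · [(67 - 25) + (67 - 40)] · 15 = 517.5.
Change in producer surplus = 517.5 - 544.5 = -27.

-27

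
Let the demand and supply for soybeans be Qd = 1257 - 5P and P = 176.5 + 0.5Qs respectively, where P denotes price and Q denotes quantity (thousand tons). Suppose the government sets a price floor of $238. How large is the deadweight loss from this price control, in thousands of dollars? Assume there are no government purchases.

560

Rearranging supply gives Qs = 2P - 353. Without the control the market clears where 1257 - 5P = 2P - 353, i.e. P* = 230 and Q* = 107.
Since 238 > 230, the floor is binding.
At P = 238: Qd = 1257 - 5·238 = 67 and Qs = 2·238 - 353 = 123.
Quantity traded falls to 67. At Q = 67 the demand price is (1257 - 67)/5 = 238 and the supply price is (353 + 67)/2 = 210.
Deadweight loss = ½ · (238 - 210) · (107 - 67) = ½ · 28 · 40 = 560.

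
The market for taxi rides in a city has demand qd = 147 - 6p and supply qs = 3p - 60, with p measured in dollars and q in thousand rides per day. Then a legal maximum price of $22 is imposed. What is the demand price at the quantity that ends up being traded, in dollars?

23.5

In a free market, 147 - 6p = 3p - 60 gives the equilibrium p* = 23, q* = 9.
Because the ceiling (22) lies below the market-clearing price, it is binding.
At p = 22: qd = 147 - 6·22 = 15 and qs = 3·22 - 60 = 6.
Only 6 units reach the market. On the demand curve, the marginal buyer's willingness to pay at q = 6 is (147 - 6)/6 = 23.5.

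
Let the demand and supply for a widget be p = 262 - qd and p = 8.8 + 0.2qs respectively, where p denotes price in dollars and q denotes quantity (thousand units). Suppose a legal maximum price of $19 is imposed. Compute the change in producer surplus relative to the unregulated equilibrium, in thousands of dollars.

-4192

Rearranging demand gives qd = 262 - p; rearranging supply gives qs = 5p - 44. Without the control the market clears where 262 - p = 5p - 44, i.e. p* = 51 and q* = 211.
Because the ceiling (19) lies below the market-clearing price, it is binding.
At p = 19: qd = 262 - 19 = 243 and qs = 5·19 - 44 = 51.
Producer surplus without the control is ½ · (51 - 8.8) · 211 = 4452.1.
With the ceiling, producers sell 51 units at 19, so PS = ½ · (19 - 8.8) · 51 = 260.1.
Change in producer surplus = 260.1 - 4452.1 = -4192.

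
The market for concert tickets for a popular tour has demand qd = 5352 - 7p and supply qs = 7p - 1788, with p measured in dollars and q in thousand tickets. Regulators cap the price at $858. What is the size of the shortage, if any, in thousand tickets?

0

Without the control the market clears where 5352 - 7p = 7p - 1788, i.e. p* = 510 and q* = 1782.
The ceiling of 858 is above the equilibrium price 510, so it is not binding; the market clears at p* = 510, q* = 1782.
Since the control does not bind, there is no shortage.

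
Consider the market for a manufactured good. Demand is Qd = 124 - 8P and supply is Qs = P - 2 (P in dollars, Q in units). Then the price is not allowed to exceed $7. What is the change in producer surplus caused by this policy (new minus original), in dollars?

-59.5

Without the control the market clears where 124 - 8P = P - 2, i.e. P* = 14 and Q* = 12.
Because the ceiling (7) lies below the market-clearing price, it is binding.
At P = 7: Qd = 124 - 8·7 = 68 and Qs = 7 - 2 = 5.
Producer surplus without the control is ½ · (14 - 2) · 12 = 72.
With the ceiling, producers sell 5 units at 7, so PS = ½ · (7 - 2) · 5 = 12.5.
Change in producer surplus = 12.5 - 72 = -59.5.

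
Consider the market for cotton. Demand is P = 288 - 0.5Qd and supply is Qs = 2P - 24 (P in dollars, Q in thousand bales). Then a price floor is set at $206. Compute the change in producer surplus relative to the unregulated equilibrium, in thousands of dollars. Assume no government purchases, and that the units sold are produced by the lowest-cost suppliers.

6048

Rearranging demand gives Qd = 576 - 2P. In a free market, 576 - 2P = 2P - 24 gives the equilibrium P* = 150, Q* = 276.
Since 206 > 150, the floor is binding.
At P = 206: Qd = 576 - 2·206 = 164 and Qs = 2·206 - 24 = 388.
Producer surplus without the control is ½ · (150 - 12) · 276 = 19044.
With the floor, 164 units are sold at 206. The supply price at Q = 164 is 94, so PS = ½ · [(206 - 12) + (206 - 94)] · 164 = 25092.
Change in producer surplus = 25092 - 19044 = 6048.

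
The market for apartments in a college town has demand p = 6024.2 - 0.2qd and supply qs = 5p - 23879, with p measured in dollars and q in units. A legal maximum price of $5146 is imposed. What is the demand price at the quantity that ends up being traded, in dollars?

5654

Rearranging demand gives qd = 30121 - 5p. In a free market, 30121 - 5p = 5p - 23879 gives the equilibrium p* = 5400, q* = 3121.
Because the ceiling (5146) lies below the market-clearing price, it is binding.
At p = 5146: qd = 30121 - 5·5146 = 4391 and qs = 5·5146 - 23879 = 1851.
Only 1851 units reach the market. On the demand curve, the marginal buyer's willingness to pay at q = 1851 is (30121 - 1851)/5 = 5654.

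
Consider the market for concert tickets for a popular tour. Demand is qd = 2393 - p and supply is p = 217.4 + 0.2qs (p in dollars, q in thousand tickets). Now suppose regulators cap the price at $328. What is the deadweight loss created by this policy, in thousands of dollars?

Rearranging supply gives qs = 5p - 1087. In a free market, 2393 - p = 5p - 1087 gives the equilibrium p* = 580, q* = 1813.
Because the ceiling (328) lies below the market-clearing price, it is binding.
At p = 328: qd = 2393 - 328 = 2065 and qs = 5·328 - 1087 = 553.
Quantity traded falls to 553. At q = 553 the demand price is 2393 - 553 = 1840 and the supply price is (1087 + 553)/5 = 328.
Deadweight loss = ½ · (1840 - 328) · (1813 - 553) = ½ · 1512 · 1260 = 952560.

952560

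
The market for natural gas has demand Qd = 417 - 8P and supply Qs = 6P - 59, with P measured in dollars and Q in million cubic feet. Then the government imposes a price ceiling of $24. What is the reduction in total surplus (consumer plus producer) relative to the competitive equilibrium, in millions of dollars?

525

Equilibrium: 417 - 8P = 6P - 59, so 476 = 14P and P* = 34, Q* = 145.
Because the ceiling (24) lies below the market-clearing price, it is binding.
At P = 24: Qd = 417 - 8·24 = 225 and Qs = 6·24 - 59 = 85.
Quantity traded falls to 85. At Q = 85 the demand price is (417 - 85)/8 = 41.5 and the supply price is (59 + 85)/6 = 24.
Deadweight loss = ½ · (41.5 - 24) · (145 - 85) = ½ · 17.5 · 60 = 525.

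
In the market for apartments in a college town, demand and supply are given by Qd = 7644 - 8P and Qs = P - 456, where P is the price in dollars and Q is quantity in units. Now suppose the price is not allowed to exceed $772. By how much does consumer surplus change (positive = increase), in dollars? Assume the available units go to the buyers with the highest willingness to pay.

39424

Setting quantity demanded equal to quantity supplied, 7644 - 8P = P - 456, gives P* = 900 and Q* = 444.
Since 772 < 900, the ceiling is binding.
At P = 772: Qd = 7644 - 8·772 = 1468 and Qs = 772 - 456 = 316.
Consumer surplus without the control is ½ · (955.5 - 900) · 444 = 12321.
With the ceiling, 316 units are sold at 772 (assume they go to the highest-value buyers). The demand price at Q = 316 is 916, so CS = ½ · [(955.5 - 772) + (916 - 772)] · 316 = 51745.
Change in consumer surplus = 51745 - 12321 = 39424.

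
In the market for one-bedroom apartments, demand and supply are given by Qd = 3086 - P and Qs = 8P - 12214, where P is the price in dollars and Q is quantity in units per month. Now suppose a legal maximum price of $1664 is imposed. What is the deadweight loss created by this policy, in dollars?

46656

Equilibrium: 3086 - P = 8P - 12214, so 15300 = 9P and P* = 1700, Q* = 1386.
Because the ceiling (1664) lies below the market-clearing price, it is binding.
At P = 1664: Qd = 3086 - 1664 = 1422 and Qs = 8·1664 - 12214 = 1098.
Quantity traded falls to 1098. At Q = 1098 the demand price is 3086 - 1098 = 1988 and the supply price is (12214 + 1098)/8 = 1664.
Deadweight loss = ½ · (1988 - 1664) · (1386 - 1098) = ½ · 324 · 288 = 46656.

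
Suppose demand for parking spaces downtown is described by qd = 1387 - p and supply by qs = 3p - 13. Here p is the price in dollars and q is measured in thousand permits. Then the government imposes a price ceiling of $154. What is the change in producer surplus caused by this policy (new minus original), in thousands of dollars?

In a free market, 1387 - p = 3p - 13 gives the equilibrium p* = 350, q* = 1037.
Since 154 < 350, the ceiling is binding.
At p = 154: qd = 1387 - 154 = 1233 and qs = 3·154 - 13 = 449.
Producer surplus without the control is ½ · (350 - 13/3) · 1037 = 1075369/6.
With the ceiling, producers sell 449 units at 154, so PS = ½ · (154 - 13/3) · 449 = 201601/6.
Change in producer surplus = 201601/6 - 1075369/6 = -145628.

-145628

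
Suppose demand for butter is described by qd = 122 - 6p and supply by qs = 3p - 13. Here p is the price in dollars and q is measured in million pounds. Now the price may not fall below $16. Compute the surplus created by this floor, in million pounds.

In a free market, 122 - 6p = 3p - 13 gives the equilibrium p* = 15, q* = 32.
Since 16 > 15, the floor is binding.
At p = 16: qd = 122 - 6·16 = 26 and qs = 3·16 - 13 = 35.
Surplus = qs - qd = 35 - 26 = 9.

9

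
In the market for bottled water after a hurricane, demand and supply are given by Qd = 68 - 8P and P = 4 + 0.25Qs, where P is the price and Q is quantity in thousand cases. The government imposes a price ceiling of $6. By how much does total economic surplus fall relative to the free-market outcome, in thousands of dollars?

Rearranging supply gives Qs = 4P - 16. Equilibrium: 68 - 8P = 4P - 16, so 84 = 12P and P* = 7, Q* = 12.
Since 6 < 7, the ceiling is binding.
At P = 6: Qd = 68 - 8·6 = 20 and Qs = 4·6 - 16 = 8.
Quantity traded falls to 8. At Q = 8 the demand price is (68 - 8)/8 = 7.5 and the supply price is (16 + 8)/4 = 6.
Deadweight loss = ½ · (7.5 - 6) · (12 - 8) = ½ · 1.5 · 4 = 3.

3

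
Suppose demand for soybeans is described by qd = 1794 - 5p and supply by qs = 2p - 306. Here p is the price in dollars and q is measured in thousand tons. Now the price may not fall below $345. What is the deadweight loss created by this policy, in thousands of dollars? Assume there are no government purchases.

Equilibrium: 1794 - 5p = 2p - 306, so 2100 = 7p and p* = 300, q* = 294.
Because the floor (345) lies above the market-clearing price, it is binding.
At p = 345: qd = 1794 - 5·345 = 69 and qs = 2·345 - 306 = 384.
Quantity traded falls to 69. At q = 69 the demand price is (1794 - 69)/5 = 345 and the supply price is (306 + 69)/2 = 187.5.
Deadweight loss = ½ · (345 - 187.5) · (294 - 69) = ½ · 157.5 · 225 = 17718.75.

17718.75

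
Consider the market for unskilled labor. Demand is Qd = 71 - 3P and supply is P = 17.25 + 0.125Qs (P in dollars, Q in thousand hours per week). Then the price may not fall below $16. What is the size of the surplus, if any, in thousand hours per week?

0

Rearranging supply gives Qs = 8P - 138. Equilibrium: 71 - 3P = 8P - 138, so 209 = 11P and P* = 19, Q* = 14.
Since 16 is below P* = 19, the floor does not bind and the free-market outcome prevails.
Since the control does not bind, there is no surplus.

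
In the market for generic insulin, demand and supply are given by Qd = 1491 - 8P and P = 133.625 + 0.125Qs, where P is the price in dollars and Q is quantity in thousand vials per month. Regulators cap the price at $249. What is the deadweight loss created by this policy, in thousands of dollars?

0

Rearranging supply gives Qs = 8P - 1069. Setting quantity demanded equal to quantity supplied, 1491 - 8P = 8P - 1069, gives P* = 160 and Q* = 211.
Since 249 is above P* = 160, the ceiling does not bind and the free-market outcome prevails.
Since the control does not bind, no trades are prevented and deadweight loss is zero.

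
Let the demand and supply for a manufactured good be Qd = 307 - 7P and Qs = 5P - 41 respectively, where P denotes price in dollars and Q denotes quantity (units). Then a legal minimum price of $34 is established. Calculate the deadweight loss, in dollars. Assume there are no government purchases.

Setting quantity demanded equal to quantity supplied, 307 - 7P = 5P - 41, gives P* = 29 and Q* = 104.
Since 34 > 29, the floor is binding.
At P = 34: Qd = 307 - 7·34 = 69 and Qs = 5·34 - 41 = 129.
Quantity traded falls to 69. At Q = 69 the demand price is (307 - 69)/7 = 34 and the supply price is (41 + 69)/5 = 22.
Deadweight loss = ½ · (34 - 22) · (104 - 69) = ½ · 12 · 35 = 210.

210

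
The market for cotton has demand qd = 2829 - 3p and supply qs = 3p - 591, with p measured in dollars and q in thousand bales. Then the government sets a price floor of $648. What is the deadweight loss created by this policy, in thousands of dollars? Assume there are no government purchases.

Setting quantity demanded equal to quantity supplied, 2829 - 3p = 3p - 591, gives p* = 570 and q* = 1119.
Since 648 > 570, the floor is binding.
At p = 648: qd = 2829 - 3·648 = 885 and qs = 3·648 - 591 = 1353.
Quantity traded falls to 885. At q = 885 the demand price is (2829 - 885)/3 = 648 and the supply price is (591 + 885)/3 = 492.
Deadweight loss = ½ · (648 - 492) · (1119 - 885) = ½ · 156 · 234 = 18252.

18252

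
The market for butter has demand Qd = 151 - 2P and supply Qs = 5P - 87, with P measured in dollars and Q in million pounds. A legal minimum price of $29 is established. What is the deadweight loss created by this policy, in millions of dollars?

Setting quantity demanded equal to quantity supplied, 151 - 2P = 5P - 87, gives P* = 34 and Q* = 83.
Since 29 is below P* = 34, the floor does not bind and the free-market outcome prevails.
Since the control does not bind, no trades are prevented and deadweight loss is zero.

0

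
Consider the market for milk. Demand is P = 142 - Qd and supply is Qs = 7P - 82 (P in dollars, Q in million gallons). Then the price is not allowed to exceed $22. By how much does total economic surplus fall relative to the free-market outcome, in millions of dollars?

Rearranging demand gives Qd = 142 - P. Without the control the market clears where 142 - P = 7P - 82, i.e. P* = 28 and Q* = 114.
Because the ceiling (22) lies below the market-clearing price, it is binding.
At P = 22: Qd = 142 - 22 = 120 and Qs = 7·22 - 82 = 72.
Quantity traded falls to 72. At Q = 72 the demand price is 142 - 72 = 70 and the supply price is (82 + 72)/7 = 22.
Deadweight loss = ½ · (70 - 22) · (114 - 72) = ½ · 48 · 42 = 1008.

1008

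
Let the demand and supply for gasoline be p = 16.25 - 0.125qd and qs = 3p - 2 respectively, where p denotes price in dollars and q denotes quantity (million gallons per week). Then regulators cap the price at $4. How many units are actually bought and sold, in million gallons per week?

Rearranging demand gives qd = 130 - 8p. Equilibrium: 130 - 8p = 3p - 2, so 132 = 11p and p* = 12, q* = 34.
The ceiling of 4 is below the equilibrium price 12, so it binds.
At p = 4: qd = 130 - 8·4 = 98 and qs = 3·4 - 2 = 10.
The quantity actually transacted is the short side, supply: 10.

10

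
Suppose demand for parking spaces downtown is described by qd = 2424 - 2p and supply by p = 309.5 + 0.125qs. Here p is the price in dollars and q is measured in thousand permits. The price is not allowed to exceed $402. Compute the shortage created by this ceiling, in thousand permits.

880

Rearranging supply gives qs = 8p - 2476. Without the control the market clears where 2424 - 2p = 8p - 2476, i.e. p* = 490 and q* = 1444.
The ceiling of 402 is below the equilibrium price 490, so it binds.
At p = 402: qd = 2424 - 2·402 = 1620 and qs = 8·402 - 2476 = 740.
Shortage = qd - qs = 1620 - 740 = 880.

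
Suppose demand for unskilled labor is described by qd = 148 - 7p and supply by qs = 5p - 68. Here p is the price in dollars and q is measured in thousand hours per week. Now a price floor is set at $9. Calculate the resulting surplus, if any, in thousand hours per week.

0

Equilibrium: 148 - 7p = 5p - 68, so 216 = 12p and p* = 18, q* = 22.
Since 9 is below p* = 18, the floor does not bind and the free-market outcome prevails.
Since the control does not bind, there is no surplus.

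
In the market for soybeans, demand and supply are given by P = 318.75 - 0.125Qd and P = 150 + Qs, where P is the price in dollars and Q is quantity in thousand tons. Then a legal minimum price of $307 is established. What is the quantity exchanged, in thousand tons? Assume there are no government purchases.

94

Rearranging demand gives Qd = 2550 - 8P; rearranging supply gives Qs = P - 150. Equilibrium: 2550 - 8P = P - 150, so 2700 = 9P and P* = 300, Q* = 150.
Because the floor (307) lies above the market-clearing price, it is binding.
At P = 307: Qd = 2550 - 8·307 = 94 and Qs = 307 - 150 = 157.
The quantity actually transacted is the short side, demand: 94.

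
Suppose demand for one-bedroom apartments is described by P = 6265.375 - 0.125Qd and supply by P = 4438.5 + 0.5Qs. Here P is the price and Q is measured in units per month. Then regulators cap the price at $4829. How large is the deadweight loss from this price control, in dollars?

1433801.25

Rearranging demand gives Qd = 50123 - 8P; rearranging supply gives Qs = 2P - 8877. Without the control the market clears where 50123 - 8P = 2P - 8877, i.e. P* = 5900 and Q* = 2923.
Since 4829 < 5900, the ceiling is binding.
At P = 4829: Qd = 50123 - 8·4829 = 11491 and Qs = 2·4829 - 8877 = 781.
Quantity traded falls to 781. At Q = 781 the demand price is (50123 - 781)/8 = 6167.75 and the supply price is (8877 + 781)/2 = 4829.
Deadweight loss = ½ · (6167.75 - 4829) · (2923 - 781) = ½ · 1338.75 · 2142 = 1433801.25.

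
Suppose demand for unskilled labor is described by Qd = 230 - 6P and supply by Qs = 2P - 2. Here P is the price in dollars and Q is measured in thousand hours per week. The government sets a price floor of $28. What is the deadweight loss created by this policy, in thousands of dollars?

Without the control the market clears where 230 - 6P = 2P - 2, i.e. P* = 29 and Q* = 56.
The floor of 28 is below the equilibrium price 29, so it is not binding; the market clears at P* = 29, Q* = 56.
Since the control does not bind, no trades are prevented and deadweight loss is zero.

0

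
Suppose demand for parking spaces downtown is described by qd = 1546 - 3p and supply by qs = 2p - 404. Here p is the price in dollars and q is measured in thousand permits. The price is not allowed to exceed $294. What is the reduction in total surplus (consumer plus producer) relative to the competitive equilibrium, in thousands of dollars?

Setting quantity demanded equal to quantity supplied, 1546 - 3p = 2p - 404, gives p* = 390 and q* = 376.
Because the ceiling (294) lies below the market-clearing price, it is binding.
At p = 294: qd = 1546 - 3·294 = 664 and qs = 2·294 - 404 = 184.
Quantity traded falls to 184. At q = 184 the demand price is (1546 - 184)/3 = 454 and the supply price is (404 + 184)/2 = 294.
Deadweight loss = ½ · (454 - 294) · (376 - 184) = ½ · 160 · 192 = 15360.

15360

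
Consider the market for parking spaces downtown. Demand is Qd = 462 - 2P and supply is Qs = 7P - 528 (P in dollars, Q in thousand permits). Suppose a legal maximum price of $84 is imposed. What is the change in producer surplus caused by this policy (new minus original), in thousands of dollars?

-3926

Without the control the market clears where 462 - 2P = 7P - 528, i.e. P* = 110 and Q* = 242.
Because the ceiling (84) lies below the market-clearing price, it is binding.
At P = 84: Qd = 462 - 2·84 = 294 and Qs = 7·84 - 528 = 60.
Producer surplus without the control is ½ · (110 - 528/7) · 242 = 29282/7.
With the ceiling, producers sell 60 units at 84, so PS = ½ · (84 - 528/7) · 60 = 1800/7.
Change in producer surplus = 1800/7 - 29282/7 = -3926.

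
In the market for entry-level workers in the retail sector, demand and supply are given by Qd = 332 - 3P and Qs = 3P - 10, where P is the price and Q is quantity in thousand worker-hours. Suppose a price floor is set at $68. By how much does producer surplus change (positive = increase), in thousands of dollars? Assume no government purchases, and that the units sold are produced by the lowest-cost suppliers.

Without the control the market clears where 332 - 3P = 3P - 10, i.e. P* = 57 and Q* = 161.
The floor of 68 is above the equilibrium price 57, so it binds.
At P = 68: Qd = 332 - 3·68 = 128 and Qs = 3·68 - 10 = 194.
Producer surplus without the control is ½ · (57 - 10/3) · 161 = 25921/6.
With the floor, 128 units are sold at 68. The supply price at Q = 128 is 46, so PS = ½ · [(68 - 10/3) + (68 - 46)] · 128 = 16640/3.
Change in producer surplus = 16640/3 - 25921/6 = 1226.5.

1226.5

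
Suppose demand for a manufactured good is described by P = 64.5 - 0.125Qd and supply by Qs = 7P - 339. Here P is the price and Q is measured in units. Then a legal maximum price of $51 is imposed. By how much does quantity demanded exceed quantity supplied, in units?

90

Rearranging demand gives Qd = 516 - 8P. Setting quantity demanded equal to quantity supplied, 516 - 8P = 7P - 339, gives P* = 57 and Q* = 60.
The ceiling of 51 is below the equilibrium price 57, so it binds.
At P = 51: Qd = 516 - 8·51 = 108 and Qs = 7·51 - 339 = 18.
Shortage = Qd - Qs = 108 - 18 = 90.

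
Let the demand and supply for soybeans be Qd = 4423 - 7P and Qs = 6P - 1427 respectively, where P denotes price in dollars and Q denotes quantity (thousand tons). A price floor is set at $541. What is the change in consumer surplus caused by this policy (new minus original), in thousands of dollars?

-86859.5

Setting quantity demanded equal to quantity supplied, 4423 - 7P = 6P - 1427, gives P* = 450 and Q* = 1273.
Because the floor (541) lies above the market-clearing price, it is binding.
At P = 541: Qd = 4423 - 7·541 = 636 and Qs = 6·541 - 1427 = 1819.
Consumer surplus without the control is ½ · (4423/7 - 450) · 1273 = 1620529/14.
With the floor, consumers buy 636 units at 541, so CS = ½ · (4423/7 - 541) · 636 = 202248/7.
Change in consumer surplus = 202248/7 - 1620529/14 = -86859.5.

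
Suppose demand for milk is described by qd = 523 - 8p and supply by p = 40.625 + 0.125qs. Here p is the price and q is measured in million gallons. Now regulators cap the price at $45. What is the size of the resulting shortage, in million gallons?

128

Rearranging supply gives qs = 8p - 325. Without the control the market clears where 523 - 8p = 8p - 325, i.e. p* = 53 and q* = 99.
The ceiling of 45 is below the equilibrium price 53, so it binds.
At p = 45: qd = 523 - 8·45 = 163 and qs = 8·45 - 325 = 35.
Shortage = qd - qs = 163 - 35 = 128.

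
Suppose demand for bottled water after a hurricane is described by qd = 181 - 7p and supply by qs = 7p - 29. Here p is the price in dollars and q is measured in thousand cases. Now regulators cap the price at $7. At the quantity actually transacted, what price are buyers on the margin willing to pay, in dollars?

23

Equilibrium: 181 - 7p = 7p - 29, so 210 = 14p and p* = 15, q* = 76.
Since 7 < 15, the ceiling is binding.
At p = 7: qd = 181 - 7·7 = 132 and qs = 7·7 - 29 = 20.
Only 20 units reach the market. On the demand curve, the marginal buyer's willingness to pay at q = 20 is (181 - 20)/7 = 23.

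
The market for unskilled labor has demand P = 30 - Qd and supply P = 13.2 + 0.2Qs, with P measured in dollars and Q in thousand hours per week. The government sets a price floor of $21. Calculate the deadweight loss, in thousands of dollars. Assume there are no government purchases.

15

Rearranging demand gives Qd = 30 - P; rearranging supply gives Qs = 5P - 66. Equilibrium: 30 - P = 5P - 66, so 96 = 6P and P* = 16, Q* = 14.
Since 21 > 16, the floor is binding.
At P = 21: Qd = 30 - 21 = 9 and Qs = 5·21 - 66 = 39.
Quantity traded falls to 9. At Q = 9 the demand price is 30 - 9 = 21 and the supply price is (66 + 9)/5 = 15.
Deadweight loss = ½ · (21 - 15) · (14 - 9) = ½ · 6 · 5 = 15.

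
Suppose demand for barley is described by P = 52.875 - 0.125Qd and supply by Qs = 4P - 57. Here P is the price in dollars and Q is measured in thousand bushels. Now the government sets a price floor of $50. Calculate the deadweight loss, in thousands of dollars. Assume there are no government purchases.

Rearranging demand gives Qd = 423 - 8P. Setting quantity demanded equal to quantity supplied, 423 - 8P = 4P - 57, gives P* = 40 and Q* = 103.
Since 50 > 40, the floor is binding.
At P = 50: Qd = 423 - 8·50 = 23 and Qs = 4·50 - 57 = 143.
Quantity traded falls to 23. At Q = 23 the demand price is (423 - 23)/8 = 50 and the supply price is (57 + 23)/4 = 20.
Deadweight loss = ½ · (50 - 20) · (103 - 23) = ½ · 30 · 80 = 1200.

1200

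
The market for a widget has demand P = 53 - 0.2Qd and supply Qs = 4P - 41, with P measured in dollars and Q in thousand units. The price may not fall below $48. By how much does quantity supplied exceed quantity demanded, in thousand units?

126

Rearranging demand gives Qd = 265 - 5P. In a free market, 265 - 5P = 4P - 41 gives the equilibrium P* = 34, Q* = 95.
Because the floor (48) lies above the market-clearing price, it is binding.
At P = 48: Qd = 265 - 5·48 = 25 and Qs = 4·48 - 41 = 151.
Surplus = Qs - Qd = 151 - 25 = 126.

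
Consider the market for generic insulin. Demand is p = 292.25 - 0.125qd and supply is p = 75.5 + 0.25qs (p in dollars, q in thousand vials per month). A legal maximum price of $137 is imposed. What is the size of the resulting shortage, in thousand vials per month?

Rearranging demand gives qd = 2338 - 8p; rearranging supply gives qs = 4p - 302. Setting quantity demanded equal to quantity supplied, 2338 - 8p = 4p - 302, gives p* = 220 and q* = 578.
The ceiling of 137 is below the equilibrium price 220, so it binds.
At p = 137: qd = 2338 - 8·137 = 1242 and qs = 4·137 - 302 = 246.
Shortage = qd - qs = 1242 - 246 = 996.

996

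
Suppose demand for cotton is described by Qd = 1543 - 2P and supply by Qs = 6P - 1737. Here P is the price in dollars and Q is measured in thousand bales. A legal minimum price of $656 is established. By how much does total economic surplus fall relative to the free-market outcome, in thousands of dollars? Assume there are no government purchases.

80688

Without the control the market clears where 1543 - 2P = 6P - 1737, i.e. P* = 410 and Q* = 723.
Because the floor (656) lies above the market-clearing price, it is binding.
At P = 656: Qd = 1543 - 2·656 = 231 and Qs = 6·656 - 1737 = 2199.
Quantity traded falls to 231. At Q = 231 the demand price is (1543 - 231)/2 = 656 and the supply price is (1737 + 231)/6 = 328.
Deadweight loss = ½ · (656 - 328) · (723 - 231) = ½ · 328 · 492 = 80688.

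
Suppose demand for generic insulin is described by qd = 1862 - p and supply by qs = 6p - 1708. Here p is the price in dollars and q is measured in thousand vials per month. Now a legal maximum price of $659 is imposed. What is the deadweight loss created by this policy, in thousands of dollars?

In a free market, 1862 - p = 6p - 1708 gives the equilibrium p* = 510, q* = 1352.
Since 659 is above p* = 510, the ceiling does not bind and the free-market outcome prevails.
Since the control does not bind, no trades are prevented and deadweight loss is zero.

0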